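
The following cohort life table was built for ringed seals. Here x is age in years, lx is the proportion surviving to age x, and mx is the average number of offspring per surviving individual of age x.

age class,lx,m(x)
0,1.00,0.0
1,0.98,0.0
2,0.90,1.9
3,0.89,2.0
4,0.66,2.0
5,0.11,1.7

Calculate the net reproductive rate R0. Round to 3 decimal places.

4.997

lx·mx by age: 0, 0, 1.71, 1.78, 1.32, 0.187
R0 = Σ lx·mx = 4.997 → 4.997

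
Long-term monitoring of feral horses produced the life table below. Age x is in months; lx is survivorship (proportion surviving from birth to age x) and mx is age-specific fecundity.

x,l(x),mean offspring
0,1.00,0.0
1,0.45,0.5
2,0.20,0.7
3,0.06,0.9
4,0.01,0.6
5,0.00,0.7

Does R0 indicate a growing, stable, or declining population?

declining

R0 = Σ lx·mx = 0 + 0.225 + 0.14 + 0.054 + 0.006 + 0 = 0.425
R0 < 1, so the population is declining.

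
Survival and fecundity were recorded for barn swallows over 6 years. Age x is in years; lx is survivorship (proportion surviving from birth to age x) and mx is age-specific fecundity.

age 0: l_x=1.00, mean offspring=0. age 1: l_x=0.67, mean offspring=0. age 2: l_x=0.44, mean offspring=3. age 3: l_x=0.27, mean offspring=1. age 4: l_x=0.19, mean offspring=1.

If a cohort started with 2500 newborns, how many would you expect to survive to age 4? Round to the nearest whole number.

Expected survivors = N0 · l_4 = 2500 × 0.19 = 475 → 475

475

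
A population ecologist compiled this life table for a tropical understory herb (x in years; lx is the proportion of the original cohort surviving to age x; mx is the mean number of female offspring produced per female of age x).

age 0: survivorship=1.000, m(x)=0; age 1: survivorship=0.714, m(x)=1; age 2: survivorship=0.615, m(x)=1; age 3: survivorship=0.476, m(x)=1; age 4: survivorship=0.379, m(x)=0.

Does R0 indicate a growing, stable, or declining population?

R0 = Σ lx·mx = 0 + 0.714 + 0.615 + 0.476 + 0 = 1.805
R0 > 1, so the population is growing.

growing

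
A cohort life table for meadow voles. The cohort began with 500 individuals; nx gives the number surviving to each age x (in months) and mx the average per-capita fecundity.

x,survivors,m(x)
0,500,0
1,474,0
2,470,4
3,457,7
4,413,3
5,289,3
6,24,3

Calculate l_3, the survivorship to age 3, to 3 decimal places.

l_3 = n_3/n_0 = 457/500 = 0.914 → 0.914

0.914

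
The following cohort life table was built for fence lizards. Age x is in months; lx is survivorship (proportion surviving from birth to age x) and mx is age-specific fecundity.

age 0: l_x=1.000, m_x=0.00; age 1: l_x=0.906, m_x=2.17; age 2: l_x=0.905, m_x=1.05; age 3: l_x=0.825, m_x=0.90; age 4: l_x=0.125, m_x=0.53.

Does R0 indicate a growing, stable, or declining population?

growing

R0 = Σ lx·mx = 0 + 1.96602 + 0.95025 + 0.7425 + 0.06625 = 3.72502
R0 > 1, so the population is growing.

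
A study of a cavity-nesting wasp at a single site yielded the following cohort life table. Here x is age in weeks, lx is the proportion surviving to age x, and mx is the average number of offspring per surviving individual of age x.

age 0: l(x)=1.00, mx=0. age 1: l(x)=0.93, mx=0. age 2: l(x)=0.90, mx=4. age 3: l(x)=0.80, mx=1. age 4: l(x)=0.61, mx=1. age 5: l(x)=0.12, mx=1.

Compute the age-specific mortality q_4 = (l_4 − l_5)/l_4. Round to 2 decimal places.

q_4 = (l_4 − l_5) / l_4 = (0.61 − 0.12) / 0.61
     = 0.49 / 0.61 = 0.803279… → 0.80

0.80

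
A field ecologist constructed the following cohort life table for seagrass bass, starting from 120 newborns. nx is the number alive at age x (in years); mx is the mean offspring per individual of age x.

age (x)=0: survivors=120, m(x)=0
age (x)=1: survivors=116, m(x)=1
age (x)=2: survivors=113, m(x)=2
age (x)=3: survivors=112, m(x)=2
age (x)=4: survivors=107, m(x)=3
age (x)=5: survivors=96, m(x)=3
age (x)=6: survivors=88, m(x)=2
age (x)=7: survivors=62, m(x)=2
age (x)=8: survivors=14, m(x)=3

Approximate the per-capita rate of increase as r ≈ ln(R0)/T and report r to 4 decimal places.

0.6184

lx = nx/n0 = nx/120: 1, 0.96667…, 0.94167…, 0.93333…, 0.89167…, 0.8, 0.73333…, 0.51667…, 0.11667…
R0 = Σ lx·mx = 0 + 0.96667… + 1.88333… + 1.86667… + 2.675… + 2.4 + 1.46667… + 1.03333… + 0.35… = 12.641667…
Σ x·lx·mx = 51.866667…; T = 51.866667…/12.641667… = 4.10283…
r ≈ ln(R0)/T = ln(12.641667…)/4.10283… = 0.618353… → 0.6184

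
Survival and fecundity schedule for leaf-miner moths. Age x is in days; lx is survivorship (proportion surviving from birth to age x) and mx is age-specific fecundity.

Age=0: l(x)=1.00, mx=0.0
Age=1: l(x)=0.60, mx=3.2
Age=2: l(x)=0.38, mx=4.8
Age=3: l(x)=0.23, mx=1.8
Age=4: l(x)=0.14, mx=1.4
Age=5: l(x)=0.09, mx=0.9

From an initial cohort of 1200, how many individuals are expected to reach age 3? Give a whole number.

276

Expected survivors = N0 · l_3 = 1200 × 0.23 = 276 → 276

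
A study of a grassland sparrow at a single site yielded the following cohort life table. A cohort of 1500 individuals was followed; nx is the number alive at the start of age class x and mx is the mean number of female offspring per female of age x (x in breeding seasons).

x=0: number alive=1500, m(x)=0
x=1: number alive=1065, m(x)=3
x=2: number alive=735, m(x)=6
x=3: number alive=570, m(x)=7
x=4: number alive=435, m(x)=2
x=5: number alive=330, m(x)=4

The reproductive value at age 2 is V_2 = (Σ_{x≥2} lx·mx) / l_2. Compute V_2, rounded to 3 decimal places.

14.408

lx = nx/n0 = nx/1500: 1, 0.71, 0.49, 0.38, 0.29, 0.22
lx·mx for x ≥ 2: 2.94, 2.66, 0.58, 0.88 → sum = 7.06
V_2 = 7.06 / l_2 = 7.06 / 0.49 = 14.408163… → 14.408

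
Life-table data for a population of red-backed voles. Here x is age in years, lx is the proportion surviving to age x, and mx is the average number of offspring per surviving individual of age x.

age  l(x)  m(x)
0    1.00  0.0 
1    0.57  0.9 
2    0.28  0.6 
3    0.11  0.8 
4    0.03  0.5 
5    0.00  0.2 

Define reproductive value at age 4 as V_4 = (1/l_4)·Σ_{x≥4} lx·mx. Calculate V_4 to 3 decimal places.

lx·mx for x ≥ 4: 0.015, 0 → sum = 0.015
V_4 = 0.015 / l_4 = 0.015 / 0.03 = 0.5 → 0.500

0.500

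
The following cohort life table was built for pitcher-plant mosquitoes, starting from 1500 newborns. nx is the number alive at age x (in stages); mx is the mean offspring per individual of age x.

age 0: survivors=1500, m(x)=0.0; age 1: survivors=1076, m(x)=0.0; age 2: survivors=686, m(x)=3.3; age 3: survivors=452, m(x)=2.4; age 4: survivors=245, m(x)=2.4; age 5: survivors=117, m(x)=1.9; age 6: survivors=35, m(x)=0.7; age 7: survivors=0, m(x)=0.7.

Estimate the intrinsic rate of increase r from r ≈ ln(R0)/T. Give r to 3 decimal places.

lx = nx/n0 = nx/1500: 1, 0.71733…, 0.45733…, 0.30133…, 0.16333…, 0.078, 0.02333…, 0
R0 = Σ lx·mx = 0 + 0 + 1.5092… + 0.7232… + 0.392… + 0.1482 + 0.01633… + 0 = 2.788933…
Σ x·lx·mx = 7.595…; T = 7.595…/2.788933… = 2.72326…
r ≈ ln(R0)/T = ln(2.788933…)/2.72326… = 0.37663… → 0.377

0.377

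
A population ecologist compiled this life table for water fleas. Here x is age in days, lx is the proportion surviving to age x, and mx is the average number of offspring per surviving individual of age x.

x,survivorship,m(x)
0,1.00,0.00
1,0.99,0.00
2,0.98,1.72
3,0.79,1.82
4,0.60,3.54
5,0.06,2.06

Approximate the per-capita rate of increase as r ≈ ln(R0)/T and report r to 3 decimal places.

R0 = Σ lx·mx = 0 + 0 + 1.6856 + 1.4378 + 2.124 + 0.1236 = 5.371
Σ x·lx·mx = 16.7986; T = 16.7986/5.371 = 3.12765…
r ≈ ln(R0)/T = ln(5.371)/3.12765… = 0.53747… → 0.537

0.537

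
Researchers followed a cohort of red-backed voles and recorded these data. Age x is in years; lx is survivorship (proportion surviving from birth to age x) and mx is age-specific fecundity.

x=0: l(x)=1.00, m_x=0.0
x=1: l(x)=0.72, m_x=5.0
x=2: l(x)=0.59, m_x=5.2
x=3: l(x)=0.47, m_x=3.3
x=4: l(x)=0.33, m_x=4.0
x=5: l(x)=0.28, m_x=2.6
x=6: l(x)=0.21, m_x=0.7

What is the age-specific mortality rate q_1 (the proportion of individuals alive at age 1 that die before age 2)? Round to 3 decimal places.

q_1 = (l_1 − l_2) / l_1 = (0.72 − 0.59) / 0.72
     = 0.13 / 0.72 = 0.180556… → 0.181

0.181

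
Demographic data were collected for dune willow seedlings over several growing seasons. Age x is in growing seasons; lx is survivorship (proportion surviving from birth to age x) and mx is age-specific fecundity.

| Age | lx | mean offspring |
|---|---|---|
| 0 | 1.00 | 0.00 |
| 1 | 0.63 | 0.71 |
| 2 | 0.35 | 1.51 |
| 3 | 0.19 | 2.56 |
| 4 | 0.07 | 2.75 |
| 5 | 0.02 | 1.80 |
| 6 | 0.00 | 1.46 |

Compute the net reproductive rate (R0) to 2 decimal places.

lx·mx by age: 0, 0.4473, 0.5285, 0.4864, 0.1925, 0.036, 0
R0 = Σ lx·mx = 1.6907 → 1.69

1.69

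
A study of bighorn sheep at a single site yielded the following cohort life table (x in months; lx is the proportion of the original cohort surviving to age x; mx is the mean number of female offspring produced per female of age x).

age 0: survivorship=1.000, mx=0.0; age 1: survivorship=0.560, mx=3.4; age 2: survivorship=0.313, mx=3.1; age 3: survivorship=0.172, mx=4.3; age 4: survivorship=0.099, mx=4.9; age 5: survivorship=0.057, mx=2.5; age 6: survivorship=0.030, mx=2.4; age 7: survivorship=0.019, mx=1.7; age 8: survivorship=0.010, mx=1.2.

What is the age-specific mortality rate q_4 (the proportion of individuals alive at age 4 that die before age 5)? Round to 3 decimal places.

0.424

q_4 = (l_4 − l_5) / l_4 = (0.099 − 0.057) / 0.099
     = 0.042 / 0.099 = 0.424242… → 0.424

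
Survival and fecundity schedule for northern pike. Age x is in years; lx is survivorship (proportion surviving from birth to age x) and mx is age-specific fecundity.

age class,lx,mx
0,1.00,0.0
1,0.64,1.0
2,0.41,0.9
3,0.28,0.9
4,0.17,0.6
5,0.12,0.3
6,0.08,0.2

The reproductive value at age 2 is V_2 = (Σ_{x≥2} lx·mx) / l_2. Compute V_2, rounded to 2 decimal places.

1.89

lx·mx for x ≥ 2: 0.369, 0.252, 0.102, 0.036, 0.016 → sum = 0.775
V_2 = 0.775 / l_2 = 0.775 / 0.41 = 1.890244… → 1.89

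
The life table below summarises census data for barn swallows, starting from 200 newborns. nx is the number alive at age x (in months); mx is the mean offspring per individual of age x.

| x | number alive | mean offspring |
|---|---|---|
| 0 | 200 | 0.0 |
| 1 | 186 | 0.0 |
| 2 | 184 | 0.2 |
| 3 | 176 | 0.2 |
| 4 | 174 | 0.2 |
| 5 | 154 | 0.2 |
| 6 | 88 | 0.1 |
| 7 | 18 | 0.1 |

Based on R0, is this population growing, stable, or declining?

declining

lx = nx/n0 = nx/200: 1, 0.93, 0.92, 0.88, 0.87, 0.77, 0.44, 0.09
R0 = Σ lx·mx = 0 + 0 + 0.184 + 0.176 + 0.174 + 0.154 + 0.044 + 0.009 = 0.741
R0 < 1, so the population is declining.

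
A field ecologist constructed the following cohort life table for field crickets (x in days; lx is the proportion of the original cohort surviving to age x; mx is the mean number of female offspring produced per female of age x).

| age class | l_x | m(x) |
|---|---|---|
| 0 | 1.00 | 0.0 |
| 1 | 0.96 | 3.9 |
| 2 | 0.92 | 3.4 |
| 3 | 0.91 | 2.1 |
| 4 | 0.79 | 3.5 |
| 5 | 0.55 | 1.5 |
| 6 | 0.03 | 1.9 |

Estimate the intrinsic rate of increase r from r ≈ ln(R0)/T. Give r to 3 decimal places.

R0 = Σ lx·mx = 0 + 3.744 + 3.128 + 1.911 + 2.765 + 0.825 + 0.057 = 12.43
Σ x·lx·mx = 31.26; T = 31.26/12.43 = 2.51488…
r ≈ ln(R0)/T = ln(12.43)/2.51488… = 1.00208… → 1.002

1.002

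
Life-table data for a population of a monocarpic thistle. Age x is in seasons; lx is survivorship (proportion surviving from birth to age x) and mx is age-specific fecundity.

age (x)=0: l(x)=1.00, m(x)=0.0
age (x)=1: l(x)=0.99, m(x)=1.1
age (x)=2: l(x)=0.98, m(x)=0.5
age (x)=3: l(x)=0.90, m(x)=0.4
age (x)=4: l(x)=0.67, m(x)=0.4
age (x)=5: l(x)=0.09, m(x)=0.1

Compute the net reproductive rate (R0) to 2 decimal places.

2.22

lx·mx by age: 0, 1.089, 0.49, 0.36, 0.268, 0.009
R0 = Σ lx·mx = 2.216 → 2.22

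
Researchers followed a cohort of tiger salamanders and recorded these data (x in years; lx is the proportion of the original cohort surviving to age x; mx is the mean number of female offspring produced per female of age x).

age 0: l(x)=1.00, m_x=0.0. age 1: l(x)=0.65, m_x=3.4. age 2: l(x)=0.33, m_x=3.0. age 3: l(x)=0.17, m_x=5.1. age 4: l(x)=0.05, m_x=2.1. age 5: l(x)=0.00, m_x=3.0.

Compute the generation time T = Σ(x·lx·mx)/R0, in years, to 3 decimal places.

1.728

lx·mx: 0, 2.21, 0.99, 0.867, 0.105, 0 → R0 = 4.172
x·lx·mx: 0, 2.21, 1.98, 2.601, 0.42, 0 → Σ = 7.211
T = 7.211 / 4.172 = 1.728428… → 1.728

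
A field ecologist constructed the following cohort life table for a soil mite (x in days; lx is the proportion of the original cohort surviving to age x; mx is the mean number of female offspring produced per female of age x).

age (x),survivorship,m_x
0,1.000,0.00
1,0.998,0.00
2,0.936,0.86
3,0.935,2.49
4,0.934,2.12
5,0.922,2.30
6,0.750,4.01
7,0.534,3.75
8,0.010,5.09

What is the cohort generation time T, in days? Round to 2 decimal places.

lx·mx: 0, 0, 0.80496, 2.32815, 1.98008, 2.1206, 3.0075, 2.0025, 0.0509 → R0 = 12.29469
x·lx·mx: 0, 0, 1.60992, 6.98445, 7.92032, 10.603, 18.045, 14.0175, 0.4072 → Σ = 59.58739
T = 59.58739 / 12.29469 = 4.846596… → 4.85

4.85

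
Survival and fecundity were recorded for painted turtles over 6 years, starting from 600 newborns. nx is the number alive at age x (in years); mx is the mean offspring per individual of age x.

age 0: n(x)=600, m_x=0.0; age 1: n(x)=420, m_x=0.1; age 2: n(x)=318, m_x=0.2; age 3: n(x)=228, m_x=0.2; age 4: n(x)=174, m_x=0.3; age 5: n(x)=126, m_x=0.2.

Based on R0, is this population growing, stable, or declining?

lx = nx/n0 = nx/600: 1, 0.7, 0.53, 0.38, 0.29, 0.21
R0 = Σ lx·mx = 0 + 0.07 + 0.106 + 0.076 + 0.087 + 0.042 = 0.381
R0 < 1, so the population is declining.

declining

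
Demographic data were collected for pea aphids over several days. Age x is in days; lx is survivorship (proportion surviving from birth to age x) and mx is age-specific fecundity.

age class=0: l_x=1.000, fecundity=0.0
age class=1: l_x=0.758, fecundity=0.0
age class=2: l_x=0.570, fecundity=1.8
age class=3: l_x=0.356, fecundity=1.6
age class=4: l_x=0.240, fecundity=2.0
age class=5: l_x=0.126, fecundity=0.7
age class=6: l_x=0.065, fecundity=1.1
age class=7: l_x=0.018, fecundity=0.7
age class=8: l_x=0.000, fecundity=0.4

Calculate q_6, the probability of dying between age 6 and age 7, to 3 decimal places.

q_6 = (l_6 − l_7) / l_6 = (0.065 − 0.018) / 0.065
     = 0.047 / 0.065 = 0.723077… → 0.723

0.723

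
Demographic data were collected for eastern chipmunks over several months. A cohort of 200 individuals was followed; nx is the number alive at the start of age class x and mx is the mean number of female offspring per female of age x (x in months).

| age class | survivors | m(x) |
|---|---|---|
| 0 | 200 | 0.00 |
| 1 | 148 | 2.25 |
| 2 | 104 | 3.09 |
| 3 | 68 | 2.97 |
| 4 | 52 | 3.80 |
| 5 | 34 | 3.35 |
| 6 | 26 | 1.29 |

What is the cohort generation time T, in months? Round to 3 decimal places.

2.616

lx = nx/n0 = nx/200: 1, 0.74, 0.52, 0.34, 0.26, 0.17, 0.13
lx·mx: 0, 1.665, 1.6068, 1.0098, 0.988, 0.5695, 0.1677 → R0 = 6.0068
x·lx·mx: 0, 1.665, 3.2136, 3.0294, 3.952, 2.8475, 1.0062 → Σ = 15.7137
T = 15.7137 / 6.0068 = 2.615985… → 2.616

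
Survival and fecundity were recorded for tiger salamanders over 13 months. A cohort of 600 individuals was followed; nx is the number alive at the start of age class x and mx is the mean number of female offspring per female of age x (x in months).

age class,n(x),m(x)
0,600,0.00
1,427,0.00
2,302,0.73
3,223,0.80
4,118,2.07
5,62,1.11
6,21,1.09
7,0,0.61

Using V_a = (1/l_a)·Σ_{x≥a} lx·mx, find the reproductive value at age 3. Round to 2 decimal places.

2.31

lx = nx/n0 = nx/600: 1, 0.71167…, 0.50333…, 0.37167…, 0.19667…, 0.10333…, 0.035, 0
lx·mx for x ≥ 3: 0.297333…, 0.4071…, 0.1147…, 0.03815, 0 → sum = 0.857283…
V_3 = 0.857283… / l_3 = 0.857283… / 0.371667… = 2.306592… → 2.31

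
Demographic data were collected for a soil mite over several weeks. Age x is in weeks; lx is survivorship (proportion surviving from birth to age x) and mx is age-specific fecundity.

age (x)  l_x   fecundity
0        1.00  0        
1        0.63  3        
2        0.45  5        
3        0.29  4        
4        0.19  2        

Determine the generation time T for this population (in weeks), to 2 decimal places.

lx·mx: 0, 1.89, 2.25, 1.16, 0.38 → R0 = 5.68
x·lx·mx: 0, 1.89, 4.5, 3.48, 1.52 → Σ = 11.39
T = 11.39 / 5.68 = 2.005282… → 2.01

2.01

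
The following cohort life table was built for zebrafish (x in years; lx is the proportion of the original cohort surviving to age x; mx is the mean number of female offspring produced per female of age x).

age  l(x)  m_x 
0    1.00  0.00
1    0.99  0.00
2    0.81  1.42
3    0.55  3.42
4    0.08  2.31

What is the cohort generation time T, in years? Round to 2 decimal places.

lx·mx: 0, 0, 1.1502, 1.881, 0.1848 → R0 = 3.216
x·lx·mx: 0, 0, 2.3004, 5.643, 0.7392 → Σ = 8.6826
T = 8.6826 / 3.216 = 2.699813… → 2.70

2.70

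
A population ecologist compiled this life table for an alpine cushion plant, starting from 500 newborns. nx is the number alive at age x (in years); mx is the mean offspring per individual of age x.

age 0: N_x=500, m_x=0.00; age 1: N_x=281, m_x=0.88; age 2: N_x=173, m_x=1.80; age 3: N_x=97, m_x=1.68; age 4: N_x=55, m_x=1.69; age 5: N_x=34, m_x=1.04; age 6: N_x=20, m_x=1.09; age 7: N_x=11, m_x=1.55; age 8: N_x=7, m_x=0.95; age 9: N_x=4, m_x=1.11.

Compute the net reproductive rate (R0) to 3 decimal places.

1.800

lx = nx/n0 = nx/500: 1, 0.562, 0.346, 0.194, 0.11, 0.068, 0.04, 0.022, 0.014, 0.008
lx·mx by age: 0, 0.49456, 0.6228, 0.32592, 0.1859, 0.07072, 0.0436, 0.0341, 0.0133, 0.00888
R0 = Σ lx·mx = 1.79978 → 1.800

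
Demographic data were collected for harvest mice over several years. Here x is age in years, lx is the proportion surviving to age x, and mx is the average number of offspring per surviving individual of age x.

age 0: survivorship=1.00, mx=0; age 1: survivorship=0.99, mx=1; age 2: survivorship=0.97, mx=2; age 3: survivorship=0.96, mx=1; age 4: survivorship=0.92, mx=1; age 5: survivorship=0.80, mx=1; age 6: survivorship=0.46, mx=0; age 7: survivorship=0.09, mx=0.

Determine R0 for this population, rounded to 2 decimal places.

5.61

lx·mx by age: 0, 0.99, 1.94, 0.96, 0.92, 0.8, 0, 0
R0 = Σ lx·mx = 5.61 → 5.61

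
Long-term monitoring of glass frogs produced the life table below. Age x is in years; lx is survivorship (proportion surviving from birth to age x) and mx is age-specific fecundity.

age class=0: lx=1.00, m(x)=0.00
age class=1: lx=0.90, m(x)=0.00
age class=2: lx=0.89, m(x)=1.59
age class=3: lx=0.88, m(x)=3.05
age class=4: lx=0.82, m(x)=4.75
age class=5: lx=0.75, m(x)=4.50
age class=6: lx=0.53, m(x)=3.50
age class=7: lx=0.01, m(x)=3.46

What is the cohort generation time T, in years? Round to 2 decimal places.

4.13

lx·mx: 0, 0, 1.4151, 2.684, 3.895, 3.375, 1.855, 0.0346 → R0 = 13.2587
x·lx·mx: 0, 0, 2.8302, 8.052, 15.58, 16.875, 11.13, 0.2422 → Σ = 54.7094
T = 54.7094 / 13.2587 = 4.126302… → 4.13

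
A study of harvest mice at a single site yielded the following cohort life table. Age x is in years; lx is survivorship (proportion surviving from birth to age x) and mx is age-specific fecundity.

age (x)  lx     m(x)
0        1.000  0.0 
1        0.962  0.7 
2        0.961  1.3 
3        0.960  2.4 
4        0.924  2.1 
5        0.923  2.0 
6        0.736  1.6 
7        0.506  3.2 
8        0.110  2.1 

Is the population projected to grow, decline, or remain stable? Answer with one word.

growing

R0 = Σ lx·mx = 0 + 0.6734 + 1.2493 + 2.304 + 1.9404 + 1.846 + 1.1776 + 1.6192 + 0.231 = 11.0409
R0 > 1, so the population is growing.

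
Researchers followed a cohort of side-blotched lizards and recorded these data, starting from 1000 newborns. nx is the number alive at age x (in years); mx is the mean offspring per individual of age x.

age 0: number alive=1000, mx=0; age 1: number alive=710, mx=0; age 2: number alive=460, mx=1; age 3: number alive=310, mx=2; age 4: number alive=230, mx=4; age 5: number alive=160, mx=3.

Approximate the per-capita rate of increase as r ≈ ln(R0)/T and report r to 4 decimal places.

lx = nx/n0 = nx/1000: 1, 0.71, 0.46, 0.31, 0.23, 0.16
R0 = Σ lx·mx = 0 + 0 + 0.46 + 0.62 + 0.92 + 0.48 = 2.48
Σ x·lx·mx = 8.86; T = 8.86/2.48 = 3.57258…
r ≈ ln(R0)/T = ln(2.48)/3.57258… = 0.25423… → 0.2542

0.2542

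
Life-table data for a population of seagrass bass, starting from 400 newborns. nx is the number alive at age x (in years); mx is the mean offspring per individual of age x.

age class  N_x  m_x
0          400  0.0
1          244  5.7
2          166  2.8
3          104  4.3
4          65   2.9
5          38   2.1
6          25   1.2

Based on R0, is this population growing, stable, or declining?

growing

lx = nx/n0 = nx/400: 1, 0.61, 0.415, 0.26, 0.1625, 0.095, 0.0625
R0 = Σ lx·mx = 0 + 3.477 + 1.162 + 1.118 + 0.47125 + 0.1995 + 0.075 = 6.50275
R0 > 1, so the population is growing.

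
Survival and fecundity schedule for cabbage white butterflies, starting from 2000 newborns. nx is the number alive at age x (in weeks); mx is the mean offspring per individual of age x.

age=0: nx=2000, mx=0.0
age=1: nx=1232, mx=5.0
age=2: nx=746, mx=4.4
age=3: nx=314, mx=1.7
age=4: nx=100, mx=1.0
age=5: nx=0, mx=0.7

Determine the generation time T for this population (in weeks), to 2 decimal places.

1.46

lx = nx/n0 = nx/2000: 1, 0.616, 0.373, 0.157, 0.05, 0
lx·mx: 0, 3.08, 1.6412, 0.2669, 0.05, 0 → R0 = 5.0381
x·lx·mx: 0, 3.08, 3.2824, 0.8007, 0.2, 0 → Σ = 7.3631
T = 7.3631 / 5.0381 = 1.461483… → 1.46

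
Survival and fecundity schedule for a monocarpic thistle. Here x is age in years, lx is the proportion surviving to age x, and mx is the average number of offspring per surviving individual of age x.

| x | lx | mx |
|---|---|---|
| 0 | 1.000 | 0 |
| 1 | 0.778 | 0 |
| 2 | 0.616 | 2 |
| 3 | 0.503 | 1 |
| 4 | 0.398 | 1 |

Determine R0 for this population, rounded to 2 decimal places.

2.13

lx·mx by age: 0, 0, 1.232, 0.503, 0.398
R0 = Σ lx·mx = 2.133 → 2.13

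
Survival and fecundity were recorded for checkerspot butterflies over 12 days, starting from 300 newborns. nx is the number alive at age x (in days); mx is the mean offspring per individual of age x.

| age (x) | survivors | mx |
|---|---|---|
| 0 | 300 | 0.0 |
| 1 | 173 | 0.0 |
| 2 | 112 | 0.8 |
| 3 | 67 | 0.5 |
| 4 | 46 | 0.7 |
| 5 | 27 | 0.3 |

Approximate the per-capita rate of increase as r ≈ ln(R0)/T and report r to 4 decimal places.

-0.2211

lx = nx/n0 = nx/300: 1, 0.57667…, 0.37333…, 0.22333…, 0.15333…, 0.09
R0 = Σ lx·mx = 0 + 0 + 0.29867… + 0.11167… + 0.10733… + 0.027 = 0.544667…
Σ x·lx·mx = 1.496667…; T = 1.496667…/0.544667… = 2.74786…
r ≈ ln(R0)/T = ln(0.544667…)/2.74786… = -0.221111… → -0.2211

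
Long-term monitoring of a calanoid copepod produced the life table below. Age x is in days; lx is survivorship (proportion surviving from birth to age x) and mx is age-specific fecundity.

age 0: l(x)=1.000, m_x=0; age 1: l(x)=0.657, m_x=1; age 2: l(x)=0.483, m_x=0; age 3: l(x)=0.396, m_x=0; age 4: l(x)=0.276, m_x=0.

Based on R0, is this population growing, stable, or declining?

R0 = Σ lx·mx = 0 + 0.657 + 0 + 0 + 0 = 0.657
R0 < 1, so the population is declining.

declining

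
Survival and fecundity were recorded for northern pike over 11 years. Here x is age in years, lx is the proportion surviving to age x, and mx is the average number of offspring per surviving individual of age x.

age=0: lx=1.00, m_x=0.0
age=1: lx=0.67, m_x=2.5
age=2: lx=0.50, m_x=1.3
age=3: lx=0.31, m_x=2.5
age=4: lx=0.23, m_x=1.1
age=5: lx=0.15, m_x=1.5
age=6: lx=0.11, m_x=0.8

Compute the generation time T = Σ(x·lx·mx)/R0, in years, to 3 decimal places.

lx·mx: 0, 1.675, 0.65, 0.775, 0.253, 0.225, 0.088 → R0 = 3.666
x·lx·mx: 0, 1.675, 1.3, 2.325, 1.012, 1.125, 0.528 → Σ = 7.965
T = 7.965 / 3.666 = 2.172668… → 2.173

2.173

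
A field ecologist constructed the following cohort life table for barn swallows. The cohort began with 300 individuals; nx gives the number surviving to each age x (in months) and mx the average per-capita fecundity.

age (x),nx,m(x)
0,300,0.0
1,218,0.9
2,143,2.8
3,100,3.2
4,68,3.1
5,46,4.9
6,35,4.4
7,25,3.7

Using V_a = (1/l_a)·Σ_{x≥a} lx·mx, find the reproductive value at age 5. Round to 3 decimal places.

10.259

lx = nx/n0 = nx/300: 1, 0.72667…, 0.47667…, 0.33333…, 0.22667…, 0.15333…, 0.11667…, 0.08333…
lx·mx for x ≥ 5: 0.751333…, 0.513333…, 0.308333… → sum = 1.573…
V_5 = 1.573… / l_5 = 1.573… / 0.153333… = 10.258696… → 10.259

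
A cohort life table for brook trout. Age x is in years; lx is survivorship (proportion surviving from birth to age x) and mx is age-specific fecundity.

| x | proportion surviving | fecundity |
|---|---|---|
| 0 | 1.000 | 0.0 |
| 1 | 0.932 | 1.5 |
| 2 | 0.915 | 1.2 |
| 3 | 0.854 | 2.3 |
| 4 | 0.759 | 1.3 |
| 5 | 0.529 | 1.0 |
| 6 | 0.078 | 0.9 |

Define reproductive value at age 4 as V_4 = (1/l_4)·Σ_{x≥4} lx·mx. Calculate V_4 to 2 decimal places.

lx·mx for x ≥ 4: 0.9867, 0.529, 0.0702 → sum = 1.5859
V_4 = 1.5859 / l_4 = 1.5859 / 0.759 = 2.08946… → 2.09

2.09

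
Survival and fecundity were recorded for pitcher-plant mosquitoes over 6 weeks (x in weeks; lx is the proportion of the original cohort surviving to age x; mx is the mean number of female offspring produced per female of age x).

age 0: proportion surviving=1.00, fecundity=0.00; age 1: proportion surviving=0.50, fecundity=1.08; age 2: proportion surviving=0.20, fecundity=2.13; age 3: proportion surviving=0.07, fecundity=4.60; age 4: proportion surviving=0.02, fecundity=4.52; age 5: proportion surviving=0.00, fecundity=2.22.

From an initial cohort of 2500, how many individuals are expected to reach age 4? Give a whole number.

50

Expected survivors = N0 · l_4 = 2500 × 0.02 = 50 → 50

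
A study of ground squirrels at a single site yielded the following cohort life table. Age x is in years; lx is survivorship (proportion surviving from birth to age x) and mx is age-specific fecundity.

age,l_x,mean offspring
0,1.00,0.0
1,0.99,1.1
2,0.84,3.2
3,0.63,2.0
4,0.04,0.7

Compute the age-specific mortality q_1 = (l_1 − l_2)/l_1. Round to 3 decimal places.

0.152

q_1 = (l_1 − l_2) / l_1 = (0.99 − 0.84) / 0.99
     = 0.15 / 0.99 = 0.151515… → 0.152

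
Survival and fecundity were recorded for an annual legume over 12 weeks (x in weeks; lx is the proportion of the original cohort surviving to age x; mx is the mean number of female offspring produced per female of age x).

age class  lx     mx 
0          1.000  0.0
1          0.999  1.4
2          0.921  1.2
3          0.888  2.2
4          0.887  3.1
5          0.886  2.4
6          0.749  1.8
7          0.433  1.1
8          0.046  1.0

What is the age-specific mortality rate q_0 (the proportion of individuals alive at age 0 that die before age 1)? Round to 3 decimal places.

q_0 = (l_0 − l_1) / l_0 = (1 − 0.999) / 1
     = 0.001 / 1 = 0.001 → 0.001

0.001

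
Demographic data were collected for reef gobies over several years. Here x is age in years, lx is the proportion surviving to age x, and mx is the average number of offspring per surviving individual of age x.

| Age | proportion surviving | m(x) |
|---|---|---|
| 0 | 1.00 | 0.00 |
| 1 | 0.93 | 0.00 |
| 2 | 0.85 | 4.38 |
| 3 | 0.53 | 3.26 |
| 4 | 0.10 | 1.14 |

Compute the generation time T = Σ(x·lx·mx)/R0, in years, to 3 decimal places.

lx·mx: 0, 0, 3.723, 1.7278, 0.114 → R0 = 5.5648
x·lx·mx: 0, 0, 7.446, 5.1834, 0.456 → Σ = 13.0854
T = 13.0854 / 5.5648 = 2.351459… → 2.351

2.351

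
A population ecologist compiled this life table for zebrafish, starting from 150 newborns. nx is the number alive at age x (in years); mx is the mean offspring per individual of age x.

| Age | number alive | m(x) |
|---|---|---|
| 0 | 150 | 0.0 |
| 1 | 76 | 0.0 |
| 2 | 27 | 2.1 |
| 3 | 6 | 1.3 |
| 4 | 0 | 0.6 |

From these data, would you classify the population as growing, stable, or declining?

declining

lx = nx/n0 = nx/150: 1, 0.50667…, 0.18, 0.04, 0
R0 = Σ lx·mx = 0 + 0 + 0.378 + 0.052 + 0 = 0.43…
R0 < 1, so the population is declining.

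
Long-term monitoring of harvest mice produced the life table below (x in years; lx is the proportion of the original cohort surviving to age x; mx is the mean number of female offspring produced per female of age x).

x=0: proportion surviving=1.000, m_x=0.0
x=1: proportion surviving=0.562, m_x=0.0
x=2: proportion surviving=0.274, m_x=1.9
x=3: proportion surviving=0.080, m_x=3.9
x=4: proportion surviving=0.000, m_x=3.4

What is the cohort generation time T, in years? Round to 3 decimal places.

lx·mx: 0, 0, 0.5206, 0.312, 0 → R0 = 0.8326
x·lx·mx: 0, 0, 1.0412, 0.936, 0 → Σ = 1.9772
T = 1.9772 / 0.8326 = 2.37473… → 2.375

2.375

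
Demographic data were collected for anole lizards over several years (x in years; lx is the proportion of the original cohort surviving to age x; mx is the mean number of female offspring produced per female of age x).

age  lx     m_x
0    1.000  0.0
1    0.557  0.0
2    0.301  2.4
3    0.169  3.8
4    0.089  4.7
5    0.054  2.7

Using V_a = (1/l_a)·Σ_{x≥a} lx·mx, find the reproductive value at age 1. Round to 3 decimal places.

3.463

lx·mx for x ≥ 1: 0, 0.7224, 0.6422, 0.4183, 0.1458 → sum = 1.9287
V_1 = 1.9287 / l_1 = 1.9287 / 0.557 = 3.462657… → 3.463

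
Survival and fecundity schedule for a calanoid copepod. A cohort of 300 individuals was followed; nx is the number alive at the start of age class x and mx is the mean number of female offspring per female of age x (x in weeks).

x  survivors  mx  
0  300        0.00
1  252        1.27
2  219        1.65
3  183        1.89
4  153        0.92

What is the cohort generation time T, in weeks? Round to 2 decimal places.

2.26

lx = nx/n0 = nx/300: 1, 0.84, 0.73, 0.61, 0.51
lx·mx: 0, 1.0668, 1.2045, 1.1529, 0.4692 → R0 = 3.8934
x·lx·mx: 0, 1.0668, 2.409, 3.4587, 1.8768 → Σ = 8.8113
T = 8.8113 / 3.8934 = 2.263138… → 2.26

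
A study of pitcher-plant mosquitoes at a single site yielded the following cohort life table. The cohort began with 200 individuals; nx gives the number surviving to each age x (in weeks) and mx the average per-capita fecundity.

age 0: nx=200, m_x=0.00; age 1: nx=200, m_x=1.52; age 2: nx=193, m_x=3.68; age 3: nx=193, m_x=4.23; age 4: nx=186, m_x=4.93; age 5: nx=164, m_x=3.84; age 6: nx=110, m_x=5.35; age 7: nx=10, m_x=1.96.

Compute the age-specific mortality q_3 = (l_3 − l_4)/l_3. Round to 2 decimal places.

lx = nx/n0 = nx/200: 1, 1, 0.965, 0.965, 0.93, 0.82, 0.55, 0.05
q_3 = (l_3 − l_4) / l_3 = (0.965 − 0.93) / 0.965
     = 0.035 / 0.965 = 0.036269… → 0.04

0.04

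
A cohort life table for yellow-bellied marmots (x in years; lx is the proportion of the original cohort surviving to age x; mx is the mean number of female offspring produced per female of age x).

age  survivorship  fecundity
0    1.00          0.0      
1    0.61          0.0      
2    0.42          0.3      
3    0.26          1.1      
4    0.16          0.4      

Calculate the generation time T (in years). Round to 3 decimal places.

lx·mx: 0, 0, 0.126, 0.286, 0.064 → R0 = 0.476
x·lx·mx: 0, 0, 0.252, 0.858, 0.256 → Σ = 1.366
T = 1.366 / 0.476 = 2.869748… → 2.870

2.870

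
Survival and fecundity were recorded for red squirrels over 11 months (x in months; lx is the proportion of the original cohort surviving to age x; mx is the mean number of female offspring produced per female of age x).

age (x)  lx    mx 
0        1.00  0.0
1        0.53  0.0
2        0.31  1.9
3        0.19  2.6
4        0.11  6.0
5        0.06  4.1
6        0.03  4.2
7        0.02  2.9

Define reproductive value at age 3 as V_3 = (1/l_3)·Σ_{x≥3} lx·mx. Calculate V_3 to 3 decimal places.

8.337

lx·mx for x ≥ 3: 0.494, 0.66, 0.246, 0.126, 0.058 → sum = 1.584
V_3 = 1.584 / l_3 = 1.584 / 0.19 = 8.336842… → 8.337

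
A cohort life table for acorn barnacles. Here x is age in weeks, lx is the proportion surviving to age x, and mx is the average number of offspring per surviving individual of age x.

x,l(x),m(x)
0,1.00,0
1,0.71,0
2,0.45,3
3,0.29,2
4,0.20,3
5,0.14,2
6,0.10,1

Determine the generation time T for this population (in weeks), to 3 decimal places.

3.038

lx·mx: 0, 0, 1.35, 0.58, 0.6, 0.28, 0.1 → R0 = 2.91
x·lx·mx: 0, 0, 2.7, 1.74, 2.4, 1.4, 0.6 → Σ = 8.84
T = 8.84 / 2.91 = 3.037801… → 3.038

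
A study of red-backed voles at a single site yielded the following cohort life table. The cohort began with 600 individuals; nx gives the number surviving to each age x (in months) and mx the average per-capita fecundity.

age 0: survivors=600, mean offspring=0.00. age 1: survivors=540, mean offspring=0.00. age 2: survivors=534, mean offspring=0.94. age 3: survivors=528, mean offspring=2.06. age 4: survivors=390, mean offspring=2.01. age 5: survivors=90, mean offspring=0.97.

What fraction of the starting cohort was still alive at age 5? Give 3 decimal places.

0.150

l_5 = n_5/n_0 = 90/600 = 0.15 → 0.150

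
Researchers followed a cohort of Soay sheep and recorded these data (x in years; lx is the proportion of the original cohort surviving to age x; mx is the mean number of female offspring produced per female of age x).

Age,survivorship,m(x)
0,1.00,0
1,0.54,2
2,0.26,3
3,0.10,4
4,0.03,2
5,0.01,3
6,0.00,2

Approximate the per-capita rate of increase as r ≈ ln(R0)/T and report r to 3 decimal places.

R0 = Σ lx·mx = 0 + 1.08 + 0.78 + 0.4 + 0.06 + 0.03 + 0 = 2.35
Σ x·lx·mx = 4.23; T = 4.23/2.35 = 1.8
r ≈ ln(R0)/T = ln(2.35)/1.8 = 0.47468… → 0.475

0.475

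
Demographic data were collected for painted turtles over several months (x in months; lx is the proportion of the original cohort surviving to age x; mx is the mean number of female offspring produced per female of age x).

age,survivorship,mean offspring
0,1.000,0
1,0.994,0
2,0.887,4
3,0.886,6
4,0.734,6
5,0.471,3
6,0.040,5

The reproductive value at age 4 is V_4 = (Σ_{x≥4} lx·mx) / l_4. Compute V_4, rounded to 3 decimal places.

lx·mx for x ≥ 4: 4.404, 1.413, 0.2 → sum = 6.017
V_4 = 6.017 / l_4 = 6.017 / 0.734 = 8.197548… → 8.198

8.198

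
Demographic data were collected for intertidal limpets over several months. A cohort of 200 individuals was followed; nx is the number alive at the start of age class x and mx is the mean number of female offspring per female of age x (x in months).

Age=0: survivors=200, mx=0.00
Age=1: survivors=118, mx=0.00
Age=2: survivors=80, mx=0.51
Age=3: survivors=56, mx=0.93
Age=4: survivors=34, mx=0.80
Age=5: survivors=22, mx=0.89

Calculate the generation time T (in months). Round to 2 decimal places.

3.18

lx = nx/n0 = nx/200: 1, 0.59, 0.4, 0.28, 0.17, 0.11
lx·mx: 0, 0, 0.204, 0.2604, 0.136, 0.0979 → R0 = 0.6983
x·lx·mx: 0, 0, 0.408, 0.7812, 0.544, 0.4895 → Σ = 2.2227
T = 2.2227 / 0.6983 = 3.183016… → 3.18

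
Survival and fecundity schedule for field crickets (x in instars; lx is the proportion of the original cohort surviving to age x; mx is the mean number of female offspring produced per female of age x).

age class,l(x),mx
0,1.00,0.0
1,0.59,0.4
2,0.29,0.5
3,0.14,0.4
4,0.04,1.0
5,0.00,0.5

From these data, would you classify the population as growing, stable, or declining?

R0 = Σ lx·mx = 0 + 0.236 + 0.145 + 0.056 + 0.04 + 0 = 0.477
R0 < 1, so the population is declining.

declining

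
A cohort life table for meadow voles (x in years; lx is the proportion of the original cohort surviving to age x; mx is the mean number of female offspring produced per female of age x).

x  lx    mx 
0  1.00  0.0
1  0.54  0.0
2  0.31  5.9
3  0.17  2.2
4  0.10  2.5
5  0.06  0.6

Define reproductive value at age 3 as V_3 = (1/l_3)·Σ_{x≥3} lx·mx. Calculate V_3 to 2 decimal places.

lx·mx for x ≥ 3: 0.374, 0.25, 0.036 → sum = 0.66
V_3 = 0.66 / l_3 = 0.66 / 0.17 = 3.882353… → 3.88

3.88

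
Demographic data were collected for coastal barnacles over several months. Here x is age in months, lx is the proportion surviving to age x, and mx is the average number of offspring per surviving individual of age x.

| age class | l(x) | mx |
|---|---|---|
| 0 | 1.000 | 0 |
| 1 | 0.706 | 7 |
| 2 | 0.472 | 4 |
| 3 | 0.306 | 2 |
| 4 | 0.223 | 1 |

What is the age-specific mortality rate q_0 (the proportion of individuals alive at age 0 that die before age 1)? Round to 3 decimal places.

q_0 = (l_0 − l_1) / l_0 = (1 − 0.706) / 1
     = 0.294 / 1 = 0.294 → 0.294

0.294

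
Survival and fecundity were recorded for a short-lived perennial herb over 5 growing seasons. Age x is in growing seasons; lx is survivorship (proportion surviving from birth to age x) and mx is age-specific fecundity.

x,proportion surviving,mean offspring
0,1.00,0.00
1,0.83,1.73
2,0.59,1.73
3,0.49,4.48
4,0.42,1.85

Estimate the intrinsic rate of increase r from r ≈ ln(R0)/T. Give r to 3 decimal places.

R0 = Σ lx·mx = 0 + 1.4359 + 1.0207 + 2.1952 + 0.777 = 5.4288
Σ x·lx·mx = 13.1709; T = 13.1709/5.4288 = 2.42612…
r ≈ ln(R0)/T = ln(5.4288)/2.42612… = 0.69729… → 0.697

0.697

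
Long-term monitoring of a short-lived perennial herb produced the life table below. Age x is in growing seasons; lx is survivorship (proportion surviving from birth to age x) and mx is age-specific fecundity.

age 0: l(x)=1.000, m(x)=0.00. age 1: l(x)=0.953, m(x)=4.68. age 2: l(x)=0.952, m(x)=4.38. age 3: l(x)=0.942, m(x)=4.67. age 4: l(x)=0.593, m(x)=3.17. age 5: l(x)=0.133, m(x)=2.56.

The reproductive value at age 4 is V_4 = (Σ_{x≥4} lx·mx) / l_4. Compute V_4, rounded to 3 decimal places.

3.744

lx·mx for x ≥ 4: 1.87981, 0.34048 → sum = 2.22029
V_4 = 2.22029 / l_4 = 2.22029 / 0.593 = 3.744165… → 3.744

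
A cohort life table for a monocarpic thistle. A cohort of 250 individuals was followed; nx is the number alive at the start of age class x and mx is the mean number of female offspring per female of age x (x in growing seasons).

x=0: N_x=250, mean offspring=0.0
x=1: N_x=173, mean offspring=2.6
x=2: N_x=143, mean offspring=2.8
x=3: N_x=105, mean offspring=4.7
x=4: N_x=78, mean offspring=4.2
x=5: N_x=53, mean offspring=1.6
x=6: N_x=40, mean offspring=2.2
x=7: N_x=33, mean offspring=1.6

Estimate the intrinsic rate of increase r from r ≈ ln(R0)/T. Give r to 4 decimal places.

lx = nx/n0 = nx/250: 1, 0.692, 0.572, 0.42, 0.312, 0.212, 0.16, 0.132
R0 = Σ lx·mx = 0 + 1.7992 + 1.6016 + 1.974 + 1.3104 + 0.3392 + 0.352 + 0.2112 = 7.5876
Σ x·lx·mx = 21.4524; T = 21.4524/7.5876 = 2.8273…
r ≈ ln(R0)/T = ln(7.5876)/2.8273… = 0.716768… → 0.7168

0.7168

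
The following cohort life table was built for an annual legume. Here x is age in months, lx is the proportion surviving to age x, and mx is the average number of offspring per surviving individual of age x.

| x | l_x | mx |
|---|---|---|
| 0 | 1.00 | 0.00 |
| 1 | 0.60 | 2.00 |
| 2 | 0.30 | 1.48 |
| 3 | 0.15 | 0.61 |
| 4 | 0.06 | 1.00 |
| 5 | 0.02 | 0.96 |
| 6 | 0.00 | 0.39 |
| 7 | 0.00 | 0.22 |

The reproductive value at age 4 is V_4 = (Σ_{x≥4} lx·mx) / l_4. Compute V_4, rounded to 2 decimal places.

lx·mx for x ≥ 4: 0.06, 0.0192, 0, 0 → sum = 0.0792
V_4 = 0.0792 / l_4 = 0.0792 / 0.06 = 1.32 → 1.32

1.32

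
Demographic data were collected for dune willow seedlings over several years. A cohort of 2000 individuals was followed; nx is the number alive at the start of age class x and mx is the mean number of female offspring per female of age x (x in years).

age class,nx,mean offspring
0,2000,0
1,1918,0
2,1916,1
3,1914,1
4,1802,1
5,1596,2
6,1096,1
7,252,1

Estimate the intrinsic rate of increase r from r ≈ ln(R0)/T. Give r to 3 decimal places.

lx = nx/n0 = nx/2000: 1, 0.959, 0.958, 0.957, 0.901, 0.798, 0.548, 0.126
R0 = Σ lx·mx = 0 + 0 + 0.958 + 0.957 + 0.901 + 1.596 + 0.548 + 0.126 = 5.086
Σ x·lx·mx = 20.541; T = 20.541/5.086 = 4.03873…
r ≈ ln(R0)/T = ln(5.086)/4.03873… = 0.40272… → 0.403

0.403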